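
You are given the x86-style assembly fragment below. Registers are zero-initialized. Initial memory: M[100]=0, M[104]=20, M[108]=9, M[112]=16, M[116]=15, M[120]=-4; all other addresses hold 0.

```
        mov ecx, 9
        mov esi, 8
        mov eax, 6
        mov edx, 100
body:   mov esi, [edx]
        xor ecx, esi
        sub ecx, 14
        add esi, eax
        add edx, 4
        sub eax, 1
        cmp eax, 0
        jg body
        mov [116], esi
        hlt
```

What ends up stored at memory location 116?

mov ecx, 9 → ecx=9
mov esi, 8 → esi=8
mov eax, 6 → eax=6
mov edx, 100 → edx=100
mov esi, [edx] → esi=M[100]=0
xor ecx, esi → ecx=9^0=9
sub ecx, 14 → ecx=9-14=-5
add esi, eax → esi=0+6=6
add edx, 4 → edx=100+4=104
sub eax, 1 → eax=6-1=5
cmp eax, 0  (cmp 5,0)
jg body: taken
mov esi, [edx] → esi=M[104]=20
xor ecx, esi → ecx=(-5)^20=-17
sub ecx, 14 → ecx=(-17)-14=-31
add esi, eax → esi=20+5=25
add edx, 4 → edx=104+4=108
sub eax, 1 → eax=5-1=4
cmp eax, 0  (cmp 4,0)
jg body: taken
mov esi, [edx] → esi=M[108]=9
xor ecx, esi → ecx=(-31)^9=-24
sub ecx, 14 → ecx=(-24)-14=-38
add esi, eax → esi=9+4=13
add edx, 4 → edx=108+4=112
sub eax, 1 → eax=4-1=3
cmp eax, 0  (cmp 3,0)
jg body: taken
mov esi, [edx] → esi=M[112]=16
xor ecx, esi → ecx=(-38)^16=-54
sub ecx, 14 → ecx=(-54)-14=-68
add esi, eax → esi=16+3=19
add edx, 4 → edx=112+4=116
sub eax, 1 → eax=3-1=2
cmp eax, 0  (cmp 2,0)
jg body: taken
mov esi, [edx] → esi=M[116]=15
xor ecx, esi → ecx=(-68)^15=-77
sub ecx, 14 → ecx=(-77)-14=-91
add esi, eax → esi=15+2=17
add edx, 4 → edx=116+4=120
sub eax, 1 → eax=2-1=1
cmp eax, 0  (cmp 1,0)
jg body: taken
mov esi, [edx] → esi=M[120]=-4
xor ecx, esi → ecx=(-91)^(-4)=89
sub ecx, 14 → ecx=89-14=75
add esi, eax → esi=(-4)+1=-3
add edx, 4 → edx=120+4=124
sub eax, 1 → eax=1-1=0
cmp eax, 0  (cmp 0,0)
jg body: not taken
mov [116], esi → M[116]=-3
halt.

-3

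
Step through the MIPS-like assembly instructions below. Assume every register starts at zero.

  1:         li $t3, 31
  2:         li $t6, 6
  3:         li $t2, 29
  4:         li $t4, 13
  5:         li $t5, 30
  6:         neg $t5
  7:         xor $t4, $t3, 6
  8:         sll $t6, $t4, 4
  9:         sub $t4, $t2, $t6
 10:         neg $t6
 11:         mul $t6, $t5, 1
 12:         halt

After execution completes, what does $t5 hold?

-30

$t3=31
$t6=6
$t2=29
$t4=13
$t5=30
$t5=-(30)=-30
$t4=31^6=25
$t6=25<<4=400
$t4=29-400=-371
$t6=-(400)=-400
$t6=(-30)*1=-30
halt.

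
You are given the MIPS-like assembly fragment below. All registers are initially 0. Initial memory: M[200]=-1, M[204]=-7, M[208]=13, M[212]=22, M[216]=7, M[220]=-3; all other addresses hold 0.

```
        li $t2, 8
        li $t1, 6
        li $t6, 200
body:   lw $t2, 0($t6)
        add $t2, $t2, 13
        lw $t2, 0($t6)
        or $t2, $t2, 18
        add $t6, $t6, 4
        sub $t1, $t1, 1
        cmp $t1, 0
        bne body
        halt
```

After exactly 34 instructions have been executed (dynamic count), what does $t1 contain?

2

$t2=8
$t1=6
$t6=200
$t2=M[200]=-1
$t2=(-1)+13=12
$t2=M[200]=-1
$t2=(-1)|18=-1
$t6=200+4=204
$t1=6-1=5
cmp $t1, 0  (cmp 5,0)
bne body: taken
$t2=M[204]=-7
$t2=(-7)+13=6
$t2=M[204]=-7
$t2=(-7)|18=-5
$t6=204+4=208
$t1=5-1=4
cmp $t1, 0  (cmp 4,0)
bne body: taken
$t2=M[208]=13
$t2=13+13=26
$t2=M[208]=13
$t2=13|18=31
$t6=208+4=212
$t1=4-1=3
cmp $t1, 0  (cmp 3,0)
bne body: taken
$t2=M[212]=22
$t2=22+13=35
$t2=M[212]=22
$t2=22|18=22
$t6=212+4=216
$t1=3-1=2
cmp $t1, 0  (cmp 2,0)
After step 34: $t1 = 2.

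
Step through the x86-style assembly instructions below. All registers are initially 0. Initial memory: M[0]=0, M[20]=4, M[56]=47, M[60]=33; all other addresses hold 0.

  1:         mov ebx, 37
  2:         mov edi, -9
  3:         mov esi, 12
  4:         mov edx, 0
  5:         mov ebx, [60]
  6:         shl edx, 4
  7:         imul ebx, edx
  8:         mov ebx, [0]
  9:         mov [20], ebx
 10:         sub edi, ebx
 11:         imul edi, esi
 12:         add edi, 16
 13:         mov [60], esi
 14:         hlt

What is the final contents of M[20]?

0

ebx=37
edi=-9
esi=12
edx=0
ebx=M[60]=33
edx=0<<4=0
ebx=33*0=0
ebx=M[0]=0
mov [20], ebx → M[20]=0
edi=(-9)-0=-9
edi=(-9)*12=-108
edi=(-108)+16=-92
mov [60], esi → M[60]=12
halt.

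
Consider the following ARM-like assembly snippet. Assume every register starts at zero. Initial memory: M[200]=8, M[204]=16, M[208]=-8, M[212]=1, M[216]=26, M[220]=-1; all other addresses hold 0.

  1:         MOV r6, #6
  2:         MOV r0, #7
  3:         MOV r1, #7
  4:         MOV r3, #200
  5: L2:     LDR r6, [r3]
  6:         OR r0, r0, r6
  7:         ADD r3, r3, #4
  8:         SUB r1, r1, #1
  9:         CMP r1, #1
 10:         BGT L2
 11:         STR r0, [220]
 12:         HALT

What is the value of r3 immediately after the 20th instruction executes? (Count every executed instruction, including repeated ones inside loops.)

212

MOV r6, #6 → r6=6
MOV r0, #7 → r0=7
MOV r1, #7 → r1=7
MOV r3, #200 → r3=200
LDR r6, [r3] → r6=M[200]=8
OR r0, r0, r6 → r0=7|8=15
ADD r3, r3, #4 → r3=200+4=204
SUB r1, r1, #1 → r1=7-1=6
CMP r1, #1  (cmp 6,1)
BGT L2: taken
LDR r6, [r3] → r6=M[204]=16
OR r0, r0, r6 → r0=15|16=31
ADD r3, r3, #4 → r3=204+4=208
SUB r1, r1, #1 → r1=6-1=5
CMP r1, #1  (cmp 5,1)
BGT L2: taken
LDR r6, [r3] → r6=M[208]=-8
OR r0, r0, r6 → r0=31|(-8)=-1
ADD r3, r3, #4 → r3=208+4=212
SUB r1, r1, #1 → r1=5-1=4
After step 20: r3 = 212.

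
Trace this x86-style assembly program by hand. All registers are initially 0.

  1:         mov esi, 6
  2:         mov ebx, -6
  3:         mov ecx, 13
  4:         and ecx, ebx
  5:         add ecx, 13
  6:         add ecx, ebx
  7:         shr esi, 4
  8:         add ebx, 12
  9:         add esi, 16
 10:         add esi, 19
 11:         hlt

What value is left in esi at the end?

35

after mov esi, 6: esi=6
after mov ebx, -6: ebx=-6
after mov ecx, 13: ecx=13
after and ecx, ebx: ecx=13&(-6)=8
after add ecx, 13: ecx=8+13=21
after add ecx, ebx: ecx=21+(-6)=15
after shr esi, 4: esi=6>>4=0
after add ebx, 12: ebx=(-6)+12=6
after add esi, 16: esi=0+16=16
after add esi, 19: esi=16+19=35
halt.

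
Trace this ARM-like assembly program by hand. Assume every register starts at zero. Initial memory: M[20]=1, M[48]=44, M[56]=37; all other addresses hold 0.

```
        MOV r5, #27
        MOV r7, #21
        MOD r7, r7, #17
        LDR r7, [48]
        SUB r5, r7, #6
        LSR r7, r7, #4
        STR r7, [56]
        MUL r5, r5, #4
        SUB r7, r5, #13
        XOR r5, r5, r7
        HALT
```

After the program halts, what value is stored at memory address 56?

r5=27
r7=21
r7=21%17=4
r7=M[48]=44
r5=44-6=38
r7=44>>4=2
STR r7, [56] → M[56]=2
r5=38*4=152
r7=152-13=139
r5=152^139=19
halt.

2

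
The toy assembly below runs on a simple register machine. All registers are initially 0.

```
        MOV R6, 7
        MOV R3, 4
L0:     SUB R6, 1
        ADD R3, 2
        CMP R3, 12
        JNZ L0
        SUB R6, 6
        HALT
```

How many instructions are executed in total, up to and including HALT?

MOV R6, 7 → R6=7
MOV R3, 4 → R3=4
SUB R6, 1 → R6=7-1=6
ADD R3, 2 → R3=4+2=6
CMP R3, 12  (cmp 6,12)
JNZ L0: taken
SUB R6, 1 → R6=6-1=5
ADD R3, 2 → R3=6+2=8
CMP R3, 12  (cmp 8,12)
JNZ L0: taken
SUB R6, 1 → R6=5-1=4
ADD R3, 2 → R3=8+2=10
CMP R3, 12  (cmp 10,12)
JNZ L0: taken
SUB R6, 1 → R6=4-1=3
ADD R3, 2 → R3=10+2=12
CMP R3, 12  (cmp 12,12)
JNZ L0: not taken
SUB R6, 6 → R6=3-6=-3
halt.
Total executed instructions: 20.

20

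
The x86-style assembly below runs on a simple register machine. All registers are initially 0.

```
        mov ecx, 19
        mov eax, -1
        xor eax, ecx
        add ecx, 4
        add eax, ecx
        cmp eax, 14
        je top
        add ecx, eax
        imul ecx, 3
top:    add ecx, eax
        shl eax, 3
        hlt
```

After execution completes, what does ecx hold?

after mov ecx, 19: ecx=19
after mov eax, -1: eax=-1
after xor eax, ecx: eax=(-1)^19=-20
after add ecx, 4: ecx=19+4=23
after add eax, ecx: eax=(-20)+23=3
cmp eax, 14  (cmp 3,14)
je top: not taken
after add ecx, eax: ecx=23+3=26
after imul ecx, 3: ecx=26*3=78
after add ecx, eax: ecx=78+3=81
after shl eax, 3: eax=3<<3=24
halt.

81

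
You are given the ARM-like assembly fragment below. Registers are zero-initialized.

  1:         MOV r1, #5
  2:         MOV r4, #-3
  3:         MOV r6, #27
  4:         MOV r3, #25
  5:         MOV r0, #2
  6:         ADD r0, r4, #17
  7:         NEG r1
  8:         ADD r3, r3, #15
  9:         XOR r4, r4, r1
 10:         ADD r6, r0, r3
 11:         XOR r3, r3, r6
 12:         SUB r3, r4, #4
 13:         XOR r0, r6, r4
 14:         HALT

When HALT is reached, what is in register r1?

r1=5
r4=-3
r6=27
r3=25
r0=2
r0=(-3)+17=14
r1=-(5)=-5
r3=25+15=40
r4=(-3)^(-5)=6
r6=14+40=54
r3=40^54=30
r3=6-4=2
r0=54^6=48
halt.

-5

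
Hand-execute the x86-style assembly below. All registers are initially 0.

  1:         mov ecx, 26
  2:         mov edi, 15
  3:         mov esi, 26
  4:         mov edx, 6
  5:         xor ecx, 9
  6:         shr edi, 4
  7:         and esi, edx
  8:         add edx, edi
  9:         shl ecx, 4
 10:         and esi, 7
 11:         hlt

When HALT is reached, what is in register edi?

0

ecx=26
edi=15
esi=26
edx=6
ecx=26^9=19
edi=15>>4=0
esi=26&6=2
edx=6+0=6
ecx=19<<4=304
esi=2&7=2
halt.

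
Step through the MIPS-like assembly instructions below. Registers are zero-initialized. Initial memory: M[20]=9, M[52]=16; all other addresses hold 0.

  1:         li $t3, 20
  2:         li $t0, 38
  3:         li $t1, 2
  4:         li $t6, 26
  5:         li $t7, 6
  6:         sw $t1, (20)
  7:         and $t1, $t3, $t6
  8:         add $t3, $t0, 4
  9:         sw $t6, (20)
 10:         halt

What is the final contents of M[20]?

$t3=20
$t0=38
$t1=2
$t6=26
$t7=6
sw $t1, (20) → M[20]=2
$t1=20&26=16
$t3=38+4=42
sw $t6, (20) → M[20]=26
halt.

26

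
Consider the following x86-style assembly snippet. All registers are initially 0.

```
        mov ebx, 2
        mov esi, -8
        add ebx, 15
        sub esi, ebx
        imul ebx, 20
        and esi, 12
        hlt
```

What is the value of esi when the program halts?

4

mov ebx, 2 → ebx=2
mov esi, -8 → esi=-8
add ebx, 15 → ebx=2+15=17
sub esi, ebx → esi=(-8)-17=-25
imul ebx, 20 → ebx=17*20=340
and esi, 12 → esi=(-25)&12=4
halt.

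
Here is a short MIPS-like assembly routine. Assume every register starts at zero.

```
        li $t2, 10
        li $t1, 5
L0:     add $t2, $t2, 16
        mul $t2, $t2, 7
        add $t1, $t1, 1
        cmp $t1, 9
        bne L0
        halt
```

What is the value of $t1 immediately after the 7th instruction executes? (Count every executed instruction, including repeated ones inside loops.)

6

$t2=10
$t1=5
$t2=10+16=26
$t2=26*7=182
$t1=5+1=6
cmp $t1, 9  (cmp 6,9)
bne L0: taken
After step 7: $t1 = 6.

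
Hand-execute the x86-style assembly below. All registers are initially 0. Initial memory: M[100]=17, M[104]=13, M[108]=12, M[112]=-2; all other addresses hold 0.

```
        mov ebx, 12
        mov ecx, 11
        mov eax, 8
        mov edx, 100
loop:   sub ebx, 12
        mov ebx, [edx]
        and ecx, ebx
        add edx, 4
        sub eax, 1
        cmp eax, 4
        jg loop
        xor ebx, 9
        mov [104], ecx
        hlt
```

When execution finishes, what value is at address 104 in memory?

0

ebx=12
ecx=11
eax=8
edx=100
ebx=12-12=0
ebx=M[100]=17
ecx=11&17=1
edx=100+4=104
eax=8-1=7
cmp eax, 4  (cmp 7,4)
jg loop: taken
ebx=17-12=5
ebx=M[104]=13
ecx=1&13=1
edx=104+4=108
eax=7-1=6
cmp eax, 4  (cmp 6,4)
jg loop: taken
ebx=13-12=1
ebx=M[108]=12
ecx=1&12=0
edx=108+4=112
eax=6-1=5
cmp eax, 4  (cmp 5,4)
jg loop: taken
ebx=12-12=0
ebx=M[112]=-2
ecx=0&(-2)=0
edx=112+4=116
eax=5-1=4
cmp eax, 4  (cmp 4,4)
jg loop: not taken
ebx=(-2)^9=-9
mov [104], ecx → M[104]=0
halt.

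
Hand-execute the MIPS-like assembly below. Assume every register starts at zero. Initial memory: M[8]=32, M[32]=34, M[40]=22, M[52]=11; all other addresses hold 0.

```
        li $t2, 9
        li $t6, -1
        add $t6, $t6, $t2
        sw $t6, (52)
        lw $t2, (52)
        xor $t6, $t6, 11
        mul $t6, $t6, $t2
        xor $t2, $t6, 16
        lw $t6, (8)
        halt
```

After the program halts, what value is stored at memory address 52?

$t2=9
$t6=-1
$t6=(-1)+9=8
sw $t6, (52) → M[52]=8
$t2=M[52]=8
$t6=8^11=3
$t6=3*8=24
$t2=24^16=8
$t6=M[8]=32
halt.

8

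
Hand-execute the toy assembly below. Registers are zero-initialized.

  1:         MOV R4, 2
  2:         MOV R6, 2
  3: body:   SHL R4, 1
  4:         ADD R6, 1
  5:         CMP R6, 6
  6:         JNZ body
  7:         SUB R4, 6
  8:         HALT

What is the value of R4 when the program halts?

R4=2
R6=2
R4=2<<1=4
R6=2+1=3
CMP R6, 6  (cmp 3,6)
JNZ body: taken
R4=4<<1=8
R6=3+1=4
CMP R6, 6  (cmp 4,6)
JNZ body: taken
R4=8<<1=16
R6=4+1=5
CMP R6, 6  (cmp 5,6)
JNZ body: taken
R4=16<<1=32
R6=5+1=6
CMP R6, 6  (cmp 6,6)
JNZ body: not taken
R4=32-6=26
halt.

26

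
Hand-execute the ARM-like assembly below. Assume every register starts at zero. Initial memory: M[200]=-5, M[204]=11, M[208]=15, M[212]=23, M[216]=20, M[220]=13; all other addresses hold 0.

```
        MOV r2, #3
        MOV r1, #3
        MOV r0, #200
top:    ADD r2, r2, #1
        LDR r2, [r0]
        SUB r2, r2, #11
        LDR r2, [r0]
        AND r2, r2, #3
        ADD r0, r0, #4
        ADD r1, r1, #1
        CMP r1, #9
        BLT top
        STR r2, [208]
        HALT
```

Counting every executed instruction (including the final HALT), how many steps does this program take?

59

r2=3
r1=3
r0=200
r2=3+1=4
r2=M[200]=-5
r2=(-5)-11=-16
r2=M[200]=-5
r2=(-5)&3=3
r0=200+4=204
r1=3+1=4
CMP r1, #9  (cmp 4,9)
BLT top: taken
r2=3+1=4
r2=M[204]=11
r2=11-11=0
r2=M[204]=11
r2=11&3=3
r0=204+4=208
r1=4+1=5
CMP r1, #9  (cmp 5,9)
BLT top: taken
r2=3+1=4
r2=M[208]=15
r2=15-11=4
r2=M[208]=15
r2=15&3=3
r0=208+4=212
r1=5+1=6
CMP r1, #9  (cmp 6,9)
BLT top: taken
r2=3+1=4
r2=M[212]=23
r2=23-11=12
r2=M[212]=23
r2=23&3=3
r0=212+4=216
r1=6+1=7
CMP r1, #9  (cmp 7,9)
BLT top: taken
r2=3+1=4
r2=M[216]=20
r2=20-11=9
r2=M[216]=20
r2=20&3=0
r0=216+4=220
r1=7+1=8
CMP r1, #9  (cmp 8,9)
BLT top: taken
r2=0+1=1
r2=M[220]=13
r2=13-11=2
r2=M[220]=13
r2=13&3=1
r0=220+4=224
r1=8+1=9
CMP r1, #9  (cmp 9,9)
BLT top: not taken
STR r2, [208] → M[208]=1
halt.
Total executed instructions: 59.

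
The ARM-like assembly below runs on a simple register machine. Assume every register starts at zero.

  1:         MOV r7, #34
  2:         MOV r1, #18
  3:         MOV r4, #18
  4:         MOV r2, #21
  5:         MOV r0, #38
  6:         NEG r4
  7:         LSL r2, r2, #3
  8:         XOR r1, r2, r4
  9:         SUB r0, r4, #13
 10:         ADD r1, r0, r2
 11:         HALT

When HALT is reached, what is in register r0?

-31

r7=34
r1=18
r4=18
r2=21
r0=38
r4=-(18)=-18
r2=21<<3=168
r1=168^(-18)=-186
r0=(-18)-13=-31
r1=(-31)+168=137
halt.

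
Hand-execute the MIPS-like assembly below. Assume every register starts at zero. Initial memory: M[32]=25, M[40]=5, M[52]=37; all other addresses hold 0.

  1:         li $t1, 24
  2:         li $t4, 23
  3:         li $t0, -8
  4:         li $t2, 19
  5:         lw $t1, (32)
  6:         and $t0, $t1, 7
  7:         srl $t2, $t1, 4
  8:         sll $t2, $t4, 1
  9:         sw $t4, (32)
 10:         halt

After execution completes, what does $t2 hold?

li $t1, 24 → $t1=24
li $t4, 23 → $t4=23
li $t0, -8 → $t0=-8
li $t2, 19 → $t2=19
lw $t1, (32) → $t1=M[32]=25
and $t0, $t1, 7 → $t0=25&7=1
srl $t2, $t1, 4 → $t2=25>>4=1
sll $t2, $t4, 1 → $t2=23<<1=46
sw $t4, (32) → M[32]=23
halt.

46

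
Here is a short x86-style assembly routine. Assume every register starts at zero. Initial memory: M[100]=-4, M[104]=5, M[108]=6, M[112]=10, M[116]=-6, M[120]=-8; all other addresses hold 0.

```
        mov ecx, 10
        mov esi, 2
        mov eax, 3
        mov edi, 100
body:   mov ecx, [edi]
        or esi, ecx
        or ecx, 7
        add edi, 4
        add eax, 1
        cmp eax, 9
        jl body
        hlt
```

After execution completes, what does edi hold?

ecx=10
esi=2
eax=3
edi=100
ecx=M[100]=-4
esi=2|(-4)=-2
ecx=(-4)|7=-1
edi=100+4=104
eax=3+1=4
cmp eax, 9  (cmp 4,9)
jl body: taken
ecx=M[104]=5
esi=(-2)|5=-1
ecx=5|7=7
edi=104+4=108
eax=4+1=5
cmp eax, 9  (cmp 5,9)
jl body: taken
ecx=M[108]=6
esi=(-1)|6=-1
ecx=6|7=7
edi=108+4=112
eax=5+1=6
cmp eax, 9  (cmp 6,9)
jl body: taken
ecx=M[112]=10
esi=(-1)|10=-1
ecx=10|7=15
edi=112+4=116
eax=6+1=7
cmp eax, 9  (cmp 7,9)
jl body: taken
ecx=M[116]=-6
esi=(-1)|(-6)=-1
ecx=(-6)|7=-1
edi=116+4=120
eax=7+1=8
cmp eax, 9  (cmp 8,9)
jl body: taken
ecx=M[120]=-8
esi=(-1)|(-8)=-1
ecx=(-8)|7=-1
edi=120+4=124
eax=8+1=9
cmp eax, 9  (cmp 9,9)
jl body: not taken
halt.

124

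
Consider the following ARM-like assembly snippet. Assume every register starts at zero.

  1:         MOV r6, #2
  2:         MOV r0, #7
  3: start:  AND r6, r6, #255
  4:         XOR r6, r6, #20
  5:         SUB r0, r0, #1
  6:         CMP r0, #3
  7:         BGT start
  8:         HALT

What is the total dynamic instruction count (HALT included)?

23

r6=2
r0=7
r6=2&255=2
r6=2^20=22
r0=7-1=6
CMP r0, #3  (cmp 6,3)
BGT start: taken
r6=22&255=22
r6=22^20=2
r0=6-1=5
CMP r0, #3  (cmp 5,3)
BGT start: taken
r6=2&255=2
r6=2^20=22
r0=5-1=4
CMP r0, #3  (cmp 4,3)
BGT start: taken
r6=22&255=22
r6=22^20=2
r0=4-1=3
CMP r0, #3  (cmp 3,3)
BGT start: not taken
halt.
Total executed instructions: 23.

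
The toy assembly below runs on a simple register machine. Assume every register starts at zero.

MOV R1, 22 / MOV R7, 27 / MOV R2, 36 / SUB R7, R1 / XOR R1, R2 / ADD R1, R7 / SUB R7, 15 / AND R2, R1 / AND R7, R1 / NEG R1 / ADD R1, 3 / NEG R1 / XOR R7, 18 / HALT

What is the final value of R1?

MOV R1, 22 → R1=22
MOV R7, 27 → R7=27
MOV R2, 36 → R2=36
SUB R7, R1 → R7=27-22=5
XOR R1, R2 → R1=22^36=50
ADD R1, R7 → R1=50+5=55
SUB R7, 15 → R7=5-15=-10
AND R2, R1 → R2=36&55=36
AND R7, R1 → R7=(-10)&55=54
NEG R1 → R1=-(55)=-55
ADD R1, 3 → R1=(-55)+3=-52
NEG R1 → R1=-(-52)=52
XOR R7, 18 → R7=54^18=36
halt.

52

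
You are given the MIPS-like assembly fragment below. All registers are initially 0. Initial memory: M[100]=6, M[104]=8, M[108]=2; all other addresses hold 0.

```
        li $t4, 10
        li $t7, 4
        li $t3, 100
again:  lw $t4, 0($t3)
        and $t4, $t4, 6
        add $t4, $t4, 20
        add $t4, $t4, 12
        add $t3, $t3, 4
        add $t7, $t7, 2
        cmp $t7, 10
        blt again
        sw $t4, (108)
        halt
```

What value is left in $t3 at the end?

112

li $t4, 10 → $t4=10
li $t7, 4 → $t7=4
li $t3, 100 → $t3=100
lw $t4, 0($t3) → $t4=M[100]=6
and $t4, $t4, 6 → $t4=6&6=6
add $t4, $t4, 20 → $t4=6+20=26
add $t4, $t4, 12 → $t4=26+12=38
add $t3, $t3, 4 → $t3=100+4=104
add $t7, $t7, 2 → $t7=4+2=6
cmp $t7, 10  (cmp 6,10)
blt again: taken
lw $t4, 0($t3) → $t4=M[104]=8
and $t4, $t4, 6 → $t4=8&6=0
add $t4, $t4, 20 → $t4=0+20=20
add $t4, $t4, 12 → $t4=20+12=32
add $t3, $t3, 4 → $t3=104+4=108
add $t7, $t7, 2 → $t7=6+2=8
cmp $t7, 10  (cmp 8,10)
blt again: taken
lw $t4, 0($t3) → $t4=M[108]=2
and $t4, $t4, 6 → $t4=2&6=2
add $t4, $t4, 20 → $t4=2+20=22
add $t4, $t4, 12 → $t4=22+12=34
add $t3, $t3, 4 → $t3=108+4=112
add $t7, $t7, 2 → $t7=8+2=10
cmp $t7, 10  (cmp 10,10)
blt again: not taken
sw $t4, (108) → M[108]=34
halt.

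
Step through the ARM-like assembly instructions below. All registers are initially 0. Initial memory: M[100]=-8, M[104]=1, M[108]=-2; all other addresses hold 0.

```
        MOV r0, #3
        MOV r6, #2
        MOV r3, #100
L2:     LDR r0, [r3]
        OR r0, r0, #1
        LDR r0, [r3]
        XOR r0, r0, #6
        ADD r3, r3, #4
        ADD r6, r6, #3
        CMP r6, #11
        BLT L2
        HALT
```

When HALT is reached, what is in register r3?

r0=3
r6=2
r3=100
r0=M[100]=-8
r0=(-8)|1=-7
r0=M[100]=-8
r0=(-8)^6=-2
r3=100+4=104
r6=2+3=5
CMP r6, #11  (cmp 5,11)
BLT L2: taken
r0=M[104]=1
r0=1|1=1
r0=M[104]=1
r0=1^6=7
r3=104+4=108
r6=5+3=8
CMP r6, #11  (cmp 8,11)
BLT L2: taken
r0=M[108]=-2
r0=(-2)|1=-1
r0=M[108]=-2
r0=(-2)^6=-8
r3=108+4=112
r6=8+3=11
CMP r6, #11  (cmp 11,11)
BLT L2: not taken
halt.

112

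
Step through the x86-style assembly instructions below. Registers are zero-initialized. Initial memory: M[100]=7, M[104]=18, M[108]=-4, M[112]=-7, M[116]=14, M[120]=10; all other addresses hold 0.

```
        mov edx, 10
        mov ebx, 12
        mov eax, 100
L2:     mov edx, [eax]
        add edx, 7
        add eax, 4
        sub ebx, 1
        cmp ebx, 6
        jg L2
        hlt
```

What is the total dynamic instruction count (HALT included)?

after mov edx, 10: edx=10
after mov ebx, 12: ebx=12
after mov eax, 100: eax=100
after mov edx, [eax]: edx=M[100]=7
after add edx, 7: edx=7+7=14
after add eax, 4: eax=100+4=104
after sub ebx, 1: ebx=12-1=11
cmp ebx, 6  (cmp 11,6)
jg L2: taken
after mov edx, [eax]: edx=M[104]=18
after add edx, 7: edx=18+7=25
after add eax, 4: eax=104+4=108
after sub ebx, 1: ebx=11-1=10
cmp ebx, 6  (cmp 10,6)
jg L2: taken
after mov edx, [eax]: edx=M[108]=-4
after add edx, 7: edx=(-4)+7=3
after add eax, 4: eax=108+4=112
after sub ebx, 1: ebx=10-1=9
cmp ebx, 6  (cmp 9,6)
jg L2: taken
after mov edx, [eax]: edx=M[112]=-7
after add edx, 7: edx=(-7)+7=0
after add eax, 4: eax=112+4=116
after sub ebx, 1: ebx=9-1=8
cmp ebx, 6  (cmp 8,6)
jg L2: taken
after mov edx, [eax]: edx=M[116]=14
after add edx, 7: edx=14+7=21
after add eax, 4: eax=116+4=120
after sub ebx, 1: ebx=8-1=7
cmp ebx, 6  (cmp 7,6)
jg L2: taken
after mov edx, [eax]: edx=M[120]=10
after add edx, 7: edx=10+7=17
after add eax, 4: eax=120+4=124
after sub ebx, 1: ebx=7-1=6
cmp ebx, 6  (cmp 6,6)
jg L2: not taken
halt.
Total executed instructions: 40.

40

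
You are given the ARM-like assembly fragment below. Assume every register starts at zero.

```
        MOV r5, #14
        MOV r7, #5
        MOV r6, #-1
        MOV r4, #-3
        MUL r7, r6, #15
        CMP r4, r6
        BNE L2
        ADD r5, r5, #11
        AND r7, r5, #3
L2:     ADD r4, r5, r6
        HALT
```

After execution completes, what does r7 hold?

MOV r5, #14 → r5=14
MOV r7, #5 → r7=5
MOV r6, #-1 → r6=-1
MOV r4, #-3 → r4=-3
MUL r7, r6, #15 → r7=(-1)*15=-15
CMP r4, r6  (cmp -3,-1)
BNE L2: taken
ADD r4, r5, r6 → r4=14+(-1)=13
halt.

-15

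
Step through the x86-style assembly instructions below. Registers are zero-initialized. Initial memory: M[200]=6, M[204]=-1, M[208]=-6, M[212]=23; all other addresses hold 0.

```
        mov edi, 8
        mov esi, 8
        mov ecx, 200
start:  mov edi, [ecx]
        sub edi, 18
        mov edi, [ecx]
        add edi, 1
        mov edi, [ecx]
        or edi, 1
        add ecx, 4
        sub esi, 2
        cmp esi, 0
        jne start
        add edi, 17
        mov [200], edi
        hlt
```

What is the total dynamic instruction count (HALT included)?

46

edi=8
esi=8
ecx=200
edi=M[200]=6
edi=6-18=-12
edi=M[200]=6
edi=6+1=7
edi=M[200]=6
edi=6|1=7
ecx=200+4=204
esi=8-2=6
cmp esi, 0  (cmp 6,0)
jne start: taken
edi=M[204]=-1
edi=(-1)-18=-19
edi=M[204]=-1
edi=(-1)+1=0
edi=M[204]=-1
edi=(-1)|1=-1
ecx=204+4=208
esi=6-2=4
cmp esi, 0  (cmp 4,0)
jne start: taken
edi=M[208]=-6
edi=(-6)-18=-24
edi=M[208]=-6
edi=(-6)+1=-5
edi=M[208]=-6
edi=(-6)|1=-5
ecx=208+4=212
esi=4-2=2
cmp esi, 0  (cmp 2,0)
jne start: taken
edi=M[212]=23
edi=23-18=5
edi=M[212]=23
edi=23+1=24
edi=M[212]=23
edi=23|1=23
ecx=212+4=216
esi=2-2=0
cmp esi, 0  (cmp 0,0)
jne start: not taken
edi=23+17=40
mov [200], edi → M[200]=40
halt.
Total executed instructions: 46.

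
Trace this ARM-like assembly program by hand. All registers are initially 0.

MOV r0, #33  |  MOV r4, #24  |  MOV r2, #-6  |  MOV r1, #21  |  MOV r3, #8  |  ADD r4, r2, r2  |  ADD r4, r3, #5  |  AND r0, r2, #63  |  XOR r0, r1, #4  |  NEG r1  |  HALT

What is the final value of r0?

17

r0=33
r4=24
r2=-6
r1=21
r3=8
r4=(-6)+(-6)=-12
r4=8+5=13
r0=(-6)&63=58
r0=21^4=17
r1=-(21)=-21
halt.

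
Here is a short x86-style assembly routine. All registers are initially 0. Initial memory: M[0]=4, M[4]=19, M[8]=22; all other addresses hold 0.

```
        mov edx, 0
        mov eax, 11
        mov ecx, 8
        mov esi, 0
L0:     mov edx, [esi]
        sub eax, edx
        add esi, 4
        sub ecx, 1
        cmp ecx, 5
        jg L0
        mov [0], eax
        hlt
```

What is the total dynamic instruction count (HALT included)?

edx=0
eax=11
ecx=8
esi=0
edx=M[0]=4
eax=11-4=7
esi=0+4=4
ecx=8-1=7
cmp ecx, 5  (cmp 7,5)
jg L0: taken
edx=M[4]=19
eax=7-19=-12
esi=4+4=8
ecx=7-1=6
cmp ecx, 5  (cmp 6,5)
jg L0: taken
edx=M[8]=22
eax=(-12)-22=-34
esi=8+4=12
ecx=6-1=5
cmp ecx, 5  (cmp 5,5)
jg L0: not taken
mov [0], eax → M[0]=-34
halt.
Total executed instructions: 24.

24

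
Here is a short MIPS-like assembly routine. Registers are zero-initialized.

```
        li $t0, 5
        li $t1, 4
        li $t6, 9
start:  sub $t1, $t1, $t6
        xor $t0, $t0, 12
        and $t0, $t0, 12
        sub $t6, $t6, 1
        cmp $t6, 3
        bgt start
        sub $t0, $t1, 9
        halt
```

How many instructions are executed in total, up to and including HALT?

$t0=5
$t1=4
$t6=9
$t1=4-9=-5
$t0=5^12=9
$t0=9&12=8
$t6=9-1=8
cmp $t6, 3  (cmp 8,3)
bgt start: taken
$t1=(-5)-8=-13
$t0=8^12=4
$t0=4&12=4
$t6=8-1=7
cmp $t6, 3  (cmp 7,3)
bgt start: taken
$t1=(-13)-7=-20
$t0=4^12=8
$t0=8&12=8
$t6=7-1=6
cmp $t6, 3  (cmp 6,3)
bgt start: taken
$t1=(-20)-6=-26
$t0=8^12=4
$t0=4&12=4
$t6=6-1=5
cmp $t6, 3  (cmp 5,3)
bgt start: taken
$t1=(-26)-5=-31
$t0=4^12=8
$t0=8&12=8
$t6=5-1=4
cmp $t6, 3  (cmp 4,3)
bgt start: taken
$t1=(-31)-4=-35
$t0=8^12=4
$t0=4&12=4
$t6=4-1=3
cmp $t6, 3  (cmp 3,3)
bgt start: not taken
$t0=(-35)-9=-44
halt.
Total executed instructions: 41.

41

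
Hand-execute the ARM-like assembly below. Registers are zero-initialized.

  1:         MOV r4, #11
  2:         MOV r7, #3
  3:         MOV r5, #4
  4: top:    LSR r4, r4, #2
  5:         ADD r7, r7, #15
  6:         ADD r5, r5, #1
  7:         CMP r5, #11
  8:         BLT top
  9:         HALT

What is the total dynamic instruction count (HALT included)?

39

after MOV r4, #11: r4=11
after MOV r7, #3: r7=3
after MOV r5, #4: r5=4
after LSR r4, r4, #2: r4=11>>2=2
after ADD r7, r7, #15: r7=3+15=18
after ADD r5, r5, #1: r5=4+1=5
CMP r5, #11  (cmp 5,11)
BLT top: taken
after LSR r4, r4, #2: r4=2>>2=0
after ADD r7, r7, #15: r7=18+15=33
after ADD r5, r5, #1: r5=5+1=6
CMP r5, #11  (cmp 6,11)
BLT top: taken
after LSR r4, r4, #2: r4=0>>2=0
after ADD r7, r7, #15: r7=33+15=48
after ADD r5, r5, #1: r5=6+1=7
CMP r5, #11  (cmp 7,11)
BLT top: taken
after LSR r4, r4, #2: r4=0>>2=0
after ADD r7, r7, #15: r7=48+15=63
after ADD r5, r5, #1: r5=7+1=8
CMP r5, #11  (cmp 8,11)
BLT top: taken
after LSR r4, r4, #2: r4=0>>2=0
after ADD r7, r7, #15: r7=63+15=78
after ADD r5, r5, #1: r5=8+1=9
CMP r5, #11  (cmp 9,11)
BLT top: taken
after LSR r4, r4, #2: r4=0>>2=0
after ADD r7, r7, #15: r7=78+15=93
after ADD r5, r5, #1: r5=9+1=10
CMP r5, #11  (cmp 10,11)
BLT top: taken
after LSR r4, r4, #2: r4=0>>2=0
after ADD r7, r7, #15: r7=93+15=108
after ADD r5, r5, #1: r5=10+1=11
CMP r5, #11  (cmp 11,11)
BLT top: not taken
halt.
Total executed instructions: 39.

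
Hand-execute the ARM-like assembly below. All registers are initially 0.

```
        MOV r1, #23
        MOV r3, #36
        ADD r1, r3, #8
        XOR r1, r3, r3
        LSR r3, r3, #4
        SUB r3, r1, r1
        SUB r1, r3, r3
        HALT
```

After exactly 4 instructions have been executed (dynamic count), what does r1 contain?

after MOV r1, #23: r1=23
after MOV r3, #36: r3=36
after ADD r1, r3, #8: r1=36+8=44
after XOR r1, r3, r3: r1=36^36=0
After step 4: r1 = 0.

0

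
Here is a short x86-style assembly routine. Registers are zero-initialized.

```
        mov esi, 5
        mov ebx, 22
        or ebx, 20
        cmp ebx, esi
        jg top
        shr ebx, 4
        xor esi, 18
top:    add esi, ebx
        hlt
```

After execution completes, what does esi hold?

27

mov esi, 5 → esi=5
mov ebx, 22 → ebx=22
or ebx, 20 → ebx=22|20=22
cmp ebx, esi  (cmp 22,5)
jg top: taken
add esi, ebx → esi=5+22=27
halt.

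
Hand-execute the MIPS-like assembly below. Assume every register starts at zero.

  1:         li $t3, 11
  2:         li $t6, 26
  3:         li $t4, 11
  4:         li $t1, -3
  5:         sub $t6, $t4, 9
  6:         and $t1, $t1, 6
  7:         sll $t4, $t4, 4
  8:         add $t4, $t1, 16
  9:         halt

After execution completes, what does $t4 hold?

after li $t3, 11: $t3=11
after li $t6, 26: $t6=26
after li $t4, 11: $t4=11
after li $t1, -3: $t1=-3
after sub $t6, $t4, 9: $t6=11-9=2
after and $t1, $t1, 6: $t1=(-3)&6=4
after sll $t4, $t4, 4: $t4=11<<4=176
after add $t4, $t1, 16: $t4=4+16=20
halt.

20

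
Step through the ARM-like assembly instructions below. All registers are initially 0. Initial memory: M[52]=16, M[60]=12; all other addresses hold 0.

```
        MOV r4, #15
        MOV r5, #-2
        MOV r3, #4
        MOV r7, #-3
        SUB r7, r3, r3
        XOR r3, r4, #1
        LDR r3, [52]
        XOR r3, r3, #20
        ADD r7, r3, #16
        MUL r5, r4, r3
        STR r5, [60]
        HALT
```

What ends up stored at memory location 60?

after MOV r4, #15: r4=15
after MOV r5, #-2: r5=-2
after MOV r3, #4: r3=4
after MOV r7, #-3: r7=-3
after SUB r7, r3, r3: r7=4-4=0
after XOR r3, r4, #1: r3=15^1=14
after LDR r3, [52]: r3=M[52]=16
after XOR r3, r3, #20: r3=16^20=4
after ADD r7, r3, #16: r7=4+16=20
after MUL r5, r4, r3: r5=15*4=60
STR r5, [60] → M[60]=60
halt.

60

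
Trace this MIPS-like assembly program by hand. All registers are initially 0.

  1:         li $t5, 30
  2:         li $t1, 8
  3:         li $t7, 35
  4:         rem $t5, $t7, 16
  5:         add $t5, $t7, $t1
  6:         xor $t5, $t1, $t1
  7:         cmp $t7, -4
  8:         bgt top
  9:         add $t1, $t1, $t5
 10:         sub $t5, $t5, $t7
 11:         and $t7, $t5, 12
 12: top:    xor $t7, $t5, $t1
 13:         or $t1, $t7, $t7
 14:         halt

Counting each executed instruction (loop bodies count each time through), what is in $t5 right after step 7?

0

li $t5, 30 → $t5=30
li $t1, 8 → $t1=8
li $t7, 35 → $t7=35
rem $t5, $t7, 16 → $t5=35%16=3
add $t5, $t7, $t1 → $t5=35+8=43
xor $t5, $t1, $t1 → $t5=8^8=0
cmp $t7, -4  (cmp 35,-4)
After step 7: $t5 = 0.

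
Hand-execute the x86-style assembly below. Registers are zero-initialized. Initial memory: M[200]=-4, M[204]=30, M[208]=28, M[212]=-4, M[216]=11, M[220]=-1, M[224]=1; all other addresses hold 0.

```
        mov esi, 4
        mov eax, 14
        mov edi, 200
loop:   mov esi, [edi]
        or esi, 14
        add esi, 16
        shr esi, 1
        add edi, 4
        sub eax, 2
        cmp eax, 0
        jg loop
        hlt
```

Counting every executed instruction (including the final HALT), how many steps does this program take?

mov esi, 4 → esi=4
mov eax, 14 → eax=14
mov edi, 200 → edi=200
mov esi, [edi] → esi=M[200]=-4
or esi, 14 → esi=(-4)|14=-2
add esi, 16 → esi=(-2)+16=14
shr esi, 1 → esi=14>>1=7
add edi, 4 → edi=200+4=204
sub eax, 2 → eax=14-2=12
cmp eax, 0  (cmp 12,0)
jg loop: taken
mov esi, [edi] → esi=M[204]=30
or esi, 14 → esi=30|14=30
add esi, 16 → esi=30+16=46
shr esi, 1 → esi=46>>1=23
add edi, 4 → edi=204+4=208
sub eax, 2 → eax=12-2=10
cmp eax, 0  (cmp 10,0)
jg loop: taken
mov esi, [edi] → esi=M[208]=28
or esi, 14 → esi=28|14=30
add esi, 16 → esi=30+16=46
shr esi, 1 → esi=46>>1=23
add edi, 4 → edi=208+4=212
sub eax, 2 → eax=10-2=8
cmp eax, 0  (cmp 8,0)
jg loop: taken
mov esi, [edi] → esi=M[212]=-4
or esi, 14 → esi=(-4)|14=-2
add esi, 16 → esi=(-2)+16=14
shr esi, 1 → esi=14>>1=7
add edi, 4 → edi=212+4=216
sub eax, 2 → eax=8-2=6
cmp eax, 0  (cmp 6,0)
jg loop: taken
mov esi, [edi] → esi=M[216]=11
or esi, 14 → esi=11|14=15
add esi, 16 → esi=15+16=31
shr esi, 1 → esi=31>>1=15
add edi, 4 → edi=216+4=220
sub eax, 2 → eax=6-2=4
cmp eax, 0  (cmp 4,0)
jg loop: taken
mov esi, [edi] → esi=M[220]=-1
or esi, 14 → esi=(-1)|14=-1
add esi, 16 → esi=(-1)+16=15
shr esi, 1 → esi=15>>1=7
add edi, 4 → edi=220+4=224
sub eax, 2 → eax=4-2=2
cmp eax, 0  (cmp 2,0)
jg loop: taken
mov esi, [edi] → esi=M[224]=1
or esi, 14 → esi=1|14=15
add esi, 16 → esi=15+16=31
shr esi, 1 → esi=31>>1=15
add edi, 4 → edi=224+4=228
sub eax, 2 → eax=2-2=0
cmp eax, 0  (cmp 0,0)
jg loop: not taken
halt.
Total executed instructions: 60.

60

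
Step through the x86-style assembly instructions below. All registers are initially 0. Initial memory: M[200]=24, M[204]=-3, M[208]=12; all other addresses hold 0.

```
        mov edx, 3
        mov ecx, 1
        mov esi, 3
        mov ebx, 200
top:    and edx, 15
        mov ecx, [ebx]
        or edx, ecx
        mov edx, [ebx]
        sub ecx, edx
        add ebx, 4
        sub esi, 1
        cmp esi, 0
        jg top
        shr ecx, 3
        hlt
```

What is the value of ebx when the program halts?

212

edx=3
ecx=1
esi=3
ebx=200
edx=3&15=3
ecx=M[200]=24
edx=3|24=27
edx=M[200]=24
ecx=24-24=0
ebx=200+4=204
esi=3-1=2
cmp esi, 0  (cmp 2,0)
jg top: taken
edx=24&15=8
ecx=M[204]=-3
edx=8|(-3)=-3
edx=M[204]=-3
ecx=(-3)-(-3)=0
ebx=204+4=208
esi=2-1=1
cmp esi, 0  (cmp 1,0)
jg top: taken
edx=(-3)&15=13
ecx=M[208]=12
edx=13|12=13
edx=M[208]=12
ecx=12-12=0
ebx=208+4=212
esi=1-1=0
cmp esi, 0  (cmp 0,0)
jg top: not taken
ecx=0>>3=0
halt.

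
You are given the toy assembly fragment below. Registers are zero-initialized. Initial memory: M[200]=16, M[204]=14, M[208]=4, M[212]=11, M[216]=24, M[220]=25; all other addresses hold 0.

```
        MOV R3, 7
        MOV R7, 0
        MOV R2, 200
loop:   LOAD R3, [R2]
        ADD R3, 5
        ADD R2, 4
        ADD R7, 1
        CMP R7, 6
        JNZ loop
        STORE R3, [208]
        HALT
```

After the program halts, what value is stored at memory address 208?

30

R3=7
R7=0
R2=200
R3=M[200]=16
R3=16+5=21
R2=200+4=204
R7=0+1=1
CMP R7, 6  (cmp 1,6)
JNZ loop: taken
R3=M[204]=14
R3=14+5=19
R2=204+4=208
R7=1+1=2
CMP R7, 6  (cmp 2,6)
JNZ loop: taken
R3=M[208]=4
R3=4+5=9
R2=208+4=212
R7=2+1=3
CMP R7, 6  (cmp 3,6)
JNZ loop: taken
R3=M[212]=11
R3=11+5=16
R2=212+4=216
R7=3+1=4
CMP R7, 6  (cmp 4,6)
JNZ loop: taken
R3=M[216]=24
R3=24+5=29
R2=216+4=220
R7=4+1=5
CMP R7, 6  (cmp 5,6)
JNZ loop: taken
R3=M[220]=25
R3=25+5=30
R2=220+4=224
R7=5+1=6
CMP R7, 6  (cmp 6,6)
JNZ loop: not taken
STORE R3, [208] → M[208]=30
halt.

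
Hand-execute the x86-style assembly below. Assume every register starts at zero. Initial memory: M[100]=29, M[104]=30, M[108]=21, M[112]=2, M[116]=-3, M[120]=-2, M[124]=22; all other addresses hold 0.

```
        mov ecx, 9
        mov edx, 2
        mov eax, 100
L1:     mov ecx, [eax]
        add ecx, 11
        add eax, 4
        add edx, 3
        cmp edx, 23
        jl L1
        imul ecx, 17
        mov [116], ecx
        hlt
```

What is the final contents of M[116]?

mov ecx, 9 → ecx=9
mov edx, 2 → edx=2
mov eax, 100 → eax=100
mov ecx, [eax] → ecx=M[100]=29
add ecx, 11 → ecx=29+11=40
add eax, 4 → eax=100+4=104
add edx, 3 → edx=2+3=5
cmp edx, 23  (cmp 5,23)
jl L1: taken
mov ecx, [eax] → ecx=M[104]=30
add ecx, 11 → ecx=30+11=41
add eax, 4 → eax=104+4=108
add edx, 3 → edx=5+3=8
cmp edx, 23  (cmp 8,23)
jl L1: taken
mov ecx, [eax] → ecx=M[108]=21
add ecx, 11 → ecx=21+11=32
add eax, 4 → eax=108+4=112
add edx, 3 → edx=8+3=11
cmp edx, 23  (cmp 11,23)
jl L1: taken
mov ecx, [eax] → ecx=M[112]=2
add ecx, 11 → ecx=2+11=13
add eax, 4 → eax=112+4=116
add edx, 3 → edx=11+3=14
cmp edx, 23  (cmp 14,23)
jl L1: taken
mov ecx, [eax] → ecx=M[116]=-3
add ecx, 11 → ecx=(-3)+11=8
add eax, 4 → eax=116+4=120
add edx, 3 → edx=14+3=17
cmp edx, 23  (cmp 17,23)
jl L1: taken
mov ecx, [eax] → ecx=M[120]=-2
add ecx, 11 → ecx=(-2)+11=9
add eax, 4 → eax=120+4=124
add edx, 3 → edx=17+3=20
cmp edx, 23  (cmp 20,23)
jl L1: taken
mov ecx, [eax] → ecx=M[124]=22
add ecx, 11 → ecx=22+11=33
add eax, 4 → eax=124+4=128
add edx, 3 → edx=20+3=23
cmp edx, 23  (cmp 23,23)
jl L1: not taken
imul ecx, 17 → ecx=33*17=561
mov [116], ecx → M[116]=561
halt.

561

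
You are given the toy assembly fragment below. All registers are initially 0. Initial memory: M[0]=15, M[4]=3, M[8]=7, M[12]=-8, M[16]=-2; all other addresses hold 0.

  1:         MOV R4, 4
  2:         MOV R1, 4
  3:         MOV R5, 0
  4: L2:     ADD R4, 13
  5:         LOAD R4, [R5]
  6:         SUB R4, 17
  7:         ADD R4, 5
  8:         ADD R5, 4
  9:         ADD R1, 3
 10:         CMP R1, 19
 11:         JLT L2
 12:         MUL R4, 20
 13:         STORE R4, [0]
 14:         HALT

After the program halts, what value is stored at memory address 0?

MOV R4, 4 → R4=4
MOV R1, 4 → R1=4
MOV R5, 0 → R5=0
ADD R4, 13 → R4=4+13=17
LOAD R4, [R5] → R4=M[0]=15
SUB R4, 17 → R4=15-17=-2
ADD R4, 5 → R4=(-2)+5=3
ADD R5, 4 → R5=0+4=4
ADD R1, 3 → R1=4+3=7
CMP R1, 19  (cmp 7,19)
JLT L2: taken
ADD R4, 13 → R4=3+13=16
LOAD R4, [R5] → R4=M[4]=3
SUB R4, 17 → R4=3-17=-14
ADD R4, 5 → R4=(-14)+5=-9
ADD R5, 4 → R5=4+4=8
ADD R1, 3 → R1=7+3=10
CMP R1, 19  (cmp 10,19)
JLT L2: taken
ADD R4, 13 → R4=(-9)+13=4
LOAD R4, [R5] → R4=M[8]=7
SUB R4, 17 → R4=7-17=-10
ADD R4, 5 → R4=(-10)+5=-5
ADD R5, 4 → R5=8+4=12
ADD R1, 3 → R1=10+3=13
CMP R1, 19  (cmp 13,19)
JLT L2: taken
ADD R4, 13 → R4=(-5)+13=8
LOAD R4, [R5] → R4=M[12]=-8
SUB R4, 17 → R4=(-8)-17=-25
ADD R4, 5 → R4=(-25)+5=-20
ADD R5, 4 → R5=12+4=16
ADD R1, 3 → R1=13+3=16
CMP R1, 19  (cmp 16,19)
JLT L2: taken
ADD R4, 13 → R4=(-20)+13=-7
LOAD R4, [R5] → R4=M[16]=-2
SUB R4, 17 → R4=(-2)-17=-19
ADD R4, 5 → R4=(-19)+5=-14
ADD R5, 4 → R5=16+4=20
ADD R1, 3 → R1=16+3=19
CMP R1, 19  (cmp 19,19)
JLT L2: not taken
MUL R4, 20 → R4=(-14)*20=-280
STORE R4, [0] → M[0]=-280
halt.

-280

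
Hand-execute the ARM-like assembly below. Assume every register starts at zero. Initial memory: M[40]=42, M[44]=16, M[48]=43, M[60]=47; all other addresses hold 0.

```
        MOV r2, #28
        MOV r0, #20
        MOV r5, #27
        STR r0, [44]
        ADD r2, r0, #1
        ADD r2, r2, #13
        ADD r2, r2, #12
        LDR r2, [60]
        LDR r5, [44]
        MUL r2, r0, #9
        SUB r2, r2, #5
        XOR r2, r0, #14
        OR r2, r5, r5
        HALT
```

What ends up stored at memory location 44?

MOV r2, #28 → r2=28
MOV r0, #20 → r0=20
MOV r5, #27 → r5=27
STR r0, [44] → M[44]=20
ADD r2, r0, #1 → r2=20+1=21
ADD r2, r2, #13 → r2=21+13=34
ADD r2, r2, #12 → r2=34+12=46
LDR r2, [60] → r2=M[60]=47
LDR r5, [44] → r5=M[44]=20
MUL r2, r0, #9 → r2=20*9=180
SUB r2, r2, #5 → r2=180-5=175
XOR r2, r0, #14 → r2=20^14=26
OR r2, r5, r5 → r2=20|20=20
halt.

20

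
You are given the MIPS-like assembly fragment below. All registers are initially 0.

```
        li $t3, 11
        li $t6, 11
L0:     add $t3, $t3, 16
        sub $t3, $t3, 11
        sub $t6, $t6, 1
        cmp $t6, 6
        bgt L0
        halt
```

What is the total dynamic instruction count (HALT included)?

li $t3, 11 → $t3=11
li $t6, 11 → $t6=11
add $t3, $t3, 16 → $t3=11+16=27
sub $t3, $t3, 11 → $t3=27-11=16
sub $t6, $t6, 1 → $t6=11-1=10
cmp $t6, 6  (cmp 10,6)
bgt L0: taken
add $t3, $t3, 16 → $t3=16+16=32
sub $t3, $t3, 11 → $t3=32-11=21
sub $t6, $t6, 1 → $t6=10-1=9
cmp $t6, 6  (cmp 9,6)
bgt L0: taken
add $t3, $t3, 16 → $t3=21+16=37
sub $t3, $t3, 11 → $t3=37-11=26
sub $t6, $t6, 1 → $t6=9-1=8
cmp $t6, 6  (cmp 8,6)
bgt L0: taken
add $t3, $t3, 16 → $t3=26+16=42
sub $t3, $t3, 11 → $t3=42-11=31
sub $t6, $t6, 1 → $t6=8-1=7
cmp $t6, 6  (cmp 7,6)
bgt L0: taken
add $t3, $t3, 16 → $t3=31+16=47
sub $t3, $t3, 11 → $t3=47-11=36
sub $t6, $t6, 1 → $t6=7-1=6
cmp $t6, 6  (cmp 6,6)
bgt L0: not taken
halt.
Total executed instructions: 28.

28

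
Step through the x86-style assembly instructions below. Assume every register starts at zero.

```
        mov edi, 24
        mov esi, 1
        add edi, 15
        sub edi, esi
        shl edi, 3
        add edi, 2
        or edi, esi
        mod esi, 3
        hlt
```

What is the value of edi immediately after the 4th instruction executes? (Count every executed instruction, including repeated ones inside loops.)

after mov edi, 24: edi=24
after mov esi, 1: esi=1
after add edi, 15: edi=24+15=39
after sub edi, esi: edi=39-1=38
After step 4: edi = 38.

38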